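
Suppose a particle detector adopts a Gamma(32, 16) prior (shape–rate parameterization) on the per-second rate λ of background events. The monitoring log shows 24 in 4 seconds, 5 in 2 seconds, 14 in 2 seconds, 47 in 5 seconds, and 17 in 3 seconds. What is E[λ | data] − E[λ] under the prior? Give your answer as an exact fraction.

Total count: 24 + 5 + 14 + 47 + 17 = 107.
Total exposure: 4 + 2 + 2 + 5 + 3 = 16 seconds.
Posterior: α' = 32 + 107 = 139, β' = 16 + 16 = 32.
Posterior mean = 139/32 = 139/32; prior mean = 32/16 = 2. Difference = 139/32 − 2 = 75/32.

75/32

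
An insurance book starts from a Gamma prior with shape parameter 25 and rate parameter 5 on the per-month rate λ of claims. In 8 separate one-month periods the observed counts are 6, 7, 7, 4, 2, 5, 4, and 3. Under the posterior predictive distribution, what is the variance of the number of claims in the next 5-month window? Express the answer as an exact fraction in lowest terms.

5670/169

Total count: 6 + 7 + 7 + 4 + 2 + 5 + 4 + 3 = 38.
Total exposure: 8 months.
Posterior: α' = 25 + 38 = 63, β' = 5 + 8 = 13.
The posterior predictive for a window of length T is Negative Binomial with variance T·α'·(β'+T)/β'² = 5·63·18/169 = 5670/169.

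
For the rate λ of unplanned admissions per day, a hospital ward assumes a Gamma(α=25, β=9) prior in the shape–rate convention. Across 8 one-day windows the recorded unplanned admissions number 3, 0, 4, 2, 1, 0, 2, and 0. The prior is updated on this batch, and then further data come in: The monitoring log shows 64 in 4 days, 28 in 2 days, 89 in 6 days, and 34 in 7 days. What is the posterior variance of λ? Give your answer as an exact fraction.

7/36

Total count: 3 + 0 + 4 + 2 + 1 + 0 + 2 + 0 = 12.
Total exposure: 8 days.
After the first batch: Gamma(25 + 12, 9 + 8) = Gamma(37, 17).
Total count: 64 + 28 + 89 + 34 = 215.
Total exposure: 4 + 2 + 6 + 7 = 19 days.
After the second batch: Gamma(37 + 215, 17 + 19) = Gamma(252, 36).
Posterior variance = α'/β'² = 252/1296 = 7/36.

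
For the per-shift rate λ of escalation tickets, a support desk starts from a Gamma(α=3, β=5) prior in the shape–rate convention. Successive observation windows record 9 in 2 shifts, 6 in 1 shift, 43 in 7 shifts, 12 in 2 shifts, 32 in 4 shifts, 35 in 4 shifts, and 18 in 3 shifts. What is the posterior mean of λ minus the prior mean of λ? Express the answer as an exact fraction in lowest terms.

353/70

Total count: 9 + 6 + 43 + 12 + 32 + 35 + 18 = 155.
Total exposure: 2 + 1 + 7 + 2 + 4 + 4 + 3 = 23 shifts.
Gamma(α, β) with Poisson data over total exposure Σt gives posterior Gamma(α+Σx, β+Σt) = Gamma(158, 28).
Posterior mean = 158/28 = 79/14; prior mean = 3/5 = 3/5. Difference = 79/14 − 3/5 = 353/70.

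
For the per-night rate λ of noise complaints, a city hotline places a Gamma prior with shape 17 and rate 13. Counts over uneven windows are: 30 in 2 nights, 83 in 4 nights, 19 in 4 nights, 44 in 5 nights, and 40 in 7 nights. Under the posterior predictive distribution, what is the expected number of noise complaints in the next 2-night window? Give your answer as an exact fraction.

466/35

Total count: 30 + 83 + 19 + 44 + 40 = 216.
Total exposure: 2 + 4 + 4 + 5 + 7 = 22 nights.
Gamma(α, β) with Poisson data over total exposure Σt gives posterior Gamma(α+Σx, β+Σt) = Gamma(233, 35).
Predictive mean over a 2-night window = T·E[λ|data] = 2·233/35 = 466/35.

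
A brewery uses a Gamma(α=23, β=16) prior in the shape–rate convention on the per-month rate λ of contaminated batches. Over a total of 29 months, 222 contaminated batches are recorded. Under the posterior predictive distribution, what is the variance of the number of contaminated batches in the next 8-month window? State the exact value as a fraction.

20776/405

Total count 222 over total exposure 29 months.
Gamma(α, β) with Poisson data over total exposure Σt gives posterior Gamma(α+Σx, β+Σt) = Gamma(245, 45).
The posterior predictive for a window of length T is Negative Binomial with variance T·α'·(β'+T)/β'² = 8·245·53/2025 = 20776/405.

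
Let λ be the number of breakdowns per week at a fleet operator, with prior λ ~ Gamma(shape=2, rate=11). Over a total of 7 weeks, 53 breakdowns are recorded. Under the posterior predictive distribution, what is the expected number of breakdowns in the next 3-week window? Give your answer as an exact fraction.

55/6

Total count 53 over total exposure 7 weeks.
By Gamma–Poisson conjugacy, the posterior is Gamma(α + Σx, β + Σt) = Gamma(2 + 53, 11 + 7) = Gamma(55, 18).
Predictive mean over a 3-week window = T·E[λ|data] = 3·55/18 = 55/6.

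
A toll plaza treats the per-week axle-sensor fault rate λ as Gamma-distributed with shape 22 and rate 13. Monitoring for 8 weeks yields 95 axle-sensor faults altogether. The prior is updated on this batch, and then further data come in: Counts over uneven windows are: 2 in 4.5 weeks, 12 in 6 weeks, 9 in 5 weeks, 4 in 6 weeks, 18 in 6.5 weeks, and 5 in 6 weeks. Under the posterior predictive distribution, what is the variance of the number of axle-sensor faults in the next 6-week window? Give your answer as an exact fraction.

61122/3025

Total count 95 over total exposure 8 weeks.
After the first batch: Gamma(22 + 95, 13 + 8) = Gamma(117, 21).
Total count: 2 + 12 + 9 + 4 + 18 + 5 = 50.
Total exposure: 4.5 + 6 + 5 + 6 + 6.5 + 6 = 34 weeks.
After the second batch: Gamma(117 + 50, 21 + 34) = Gamma(167, 55).
The posterior predictive for a window of length T is Negative Binomial with variance T·α'·(β'+T)/β'² = 6·167·61/3025 = 61122/3025.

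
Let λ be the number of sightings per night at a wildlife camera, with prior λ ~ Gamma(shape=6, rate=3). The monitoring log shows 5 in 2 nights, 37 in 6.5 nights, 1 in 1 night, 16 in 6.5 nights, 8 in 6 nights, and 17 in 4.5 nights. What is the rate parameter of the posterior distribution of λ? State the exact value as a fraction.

59/2

Total count: 5 + 37 + 1 + 16 + 8 + 17 = 84.
Total exposure: 2 + 6.5 + 1 + 6.5 + 6 + 4.5 = 26.5 nights.
The Gamma prior is conjugate for the Poisson rate, so λ | data ~ Gamma(6+84, 3+26.5) = Gamma(90, 59/2).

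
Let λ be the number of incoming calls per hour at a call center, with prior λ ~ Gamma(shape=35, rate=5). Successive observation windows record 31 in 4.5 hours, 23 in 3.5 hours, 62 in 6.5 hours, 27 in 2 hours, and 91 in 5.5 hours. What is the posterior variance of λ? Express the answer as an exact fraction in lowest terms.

Total count: 31 + 23 + 62 + 27 + 91 = 234.
Total exposure: 4.5 + 3.5 + 6.5 + 2 + 5.5 = 22 hours.
Gamma(α, β) with Poisson data over total exposure Σt gives posterior Gamma(α+Σx, β+Σt) = Gamma(269, 27).
Posterior variance = α'/β'² = 269/729.

269/729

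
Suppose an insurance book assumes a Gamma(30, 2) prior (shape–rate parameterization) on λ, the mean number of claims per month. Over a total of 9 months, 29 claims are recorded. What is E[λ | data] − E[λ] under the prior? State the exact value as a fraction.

-106/11

Total count 29 over total exposure 9 months.
Gamma(α, β) with Poisson data over total exposure Σt gives posterior Gamma(α+Σx, β+Σt) = Gamma(59, 11).
Posterior mean = 59/11 = 59/11; prior mean = 30/2 = 15. Difference = 59/11 − 15 = -106/11.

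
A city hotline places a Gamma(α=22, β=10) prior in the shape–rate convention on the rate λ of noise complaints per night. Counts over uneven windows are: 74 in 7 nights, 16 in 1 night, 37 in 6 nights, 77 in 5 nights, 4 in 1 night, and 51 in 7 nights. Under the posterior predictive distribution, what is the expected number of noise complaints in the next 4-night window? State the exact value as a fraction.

Total count: 74 + 16 + 37 + 77 + 4 + 51 = 259.
Total exposure: 7 + 1 + 6 + 5 + 1 + 7 = 27 nights.
Posterior: α' = 22 + 259 = 281, β' = 10 + 27 = 37.
Predictive mean over a 4-night window = T·E[λ|data] = 4·281/37 = 1124/37.

1124/37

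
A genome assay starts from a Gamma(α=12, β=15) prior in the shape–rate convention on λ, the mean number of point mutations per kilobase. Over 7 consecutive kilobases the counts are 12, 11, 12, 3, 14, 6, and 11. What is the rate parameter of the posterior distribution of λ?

22

Total count: 12 + 11 + 12 + 3 + 14 + 6 + 11 = 69.
Total exposure: 7 kilobases.
The Gamma prior is conjugate for the Poisson rate, so λ | data ~ Gamma(12+69, 15+7) = Gamma(81, 22).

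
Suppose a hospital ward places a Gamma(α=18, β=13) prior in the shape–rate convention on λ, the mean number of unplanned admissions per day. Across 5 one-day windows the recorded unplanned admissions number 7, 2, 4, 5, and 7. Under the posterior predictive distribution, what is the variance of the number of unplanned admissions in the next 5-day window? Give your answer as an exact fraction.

Total count: 7 + 2 + 4 + 5 + 7 = 25.
Total exposure: 5 days.
By Gamma–Poisson conjugacy, the posterior is Gamma(α + Σx, β + Σt) = Gamma(18 + 25, 13 + 5) = Gamma(43, 18).
The posterior predictive for a window of length T is Negative Binomial with variance T·α'·(β'+T)/β'² = 5·43·23/324 = 4945/324.

4945/324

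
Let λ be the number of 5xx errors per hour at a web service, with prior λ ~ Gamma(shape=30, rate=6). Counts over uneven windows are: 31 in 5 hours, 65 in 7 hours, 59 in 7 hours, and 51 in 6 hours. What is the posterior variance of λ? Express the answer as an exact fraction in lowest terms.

236/961

Total count: 31 + 65 + 59 + 51 = 206.
Total exposure: 5 + 7 + 7 + 6 = 25 hours.
Posterior: α' = 30 + 206 = 236, β' = 6 + 25 = 31.
Posterior variance = α'/β'² = 236/961.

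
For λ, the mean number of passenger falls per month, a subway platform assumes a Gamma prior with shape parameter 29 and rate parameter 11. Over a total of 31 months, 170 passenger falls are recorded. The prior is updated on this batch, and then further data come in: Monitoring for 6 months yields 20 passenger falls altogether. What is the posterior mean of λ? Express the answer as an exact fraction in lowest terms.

Total count 170 over total exposure 31 months.
After the first batch: Gamma(29 + 170, 11 + 31) = Gamma(199, 42).
Total count 20 over total exposure 6 months.
After the second batch: Gamma(199 + 20, 42 + 6) = Gamma(219, 48).
Posterior mean = α'/β' = 219/48 = 73/16.

73/16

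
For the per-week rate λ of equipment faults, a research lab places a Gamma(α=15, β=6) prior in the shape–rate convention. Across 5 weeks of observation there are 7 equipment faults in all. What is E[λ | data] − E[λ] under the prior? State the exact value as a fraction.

Total count 7 over total exposure 5 weeks.
Gamma(α, β) with Poisson data over total exposure Σt gives posterior Gamma(α+Σx, β+Σt) = Gamma(22, 11).
Posterior mean = 22/11 = 2; prior mean = 15/6 = 5/2. Difference = 2 − 5/2 = -1/2.

-1/2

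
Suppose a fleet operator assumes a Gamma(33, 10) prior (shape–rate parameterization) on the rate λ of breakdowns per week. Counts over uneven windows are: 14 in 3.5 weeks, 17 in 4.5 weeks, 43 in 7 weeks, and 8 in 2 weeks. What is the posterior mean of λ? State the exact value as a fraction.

115/27

Total count: 14 + 17 + 43 + 8 = 82.
Total exposure: 3.5 + 4.5 + 7 + 2 = 17 weeks.
Gamma(α, β) with Poisson data over total exposure Σt gives posterior Gamma(α+Σx, β+Σt) = Gamma(115, 27).
Posterior mean = α'/β' = 115/27.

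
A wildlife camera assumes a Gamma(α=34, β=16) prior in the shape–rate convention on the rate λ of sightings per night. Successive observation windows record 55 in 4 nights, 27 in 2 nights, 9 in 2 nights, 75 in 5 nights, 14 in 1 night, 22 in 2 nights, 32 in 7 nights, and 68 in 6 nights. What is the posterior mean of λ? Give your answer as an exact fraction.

112/15

Total count: 55 + 27 + 9 + 75 + 14 + 22 + 32 + 68 = 302.
Total exposure: 4 + 2 + 2 + 5 + 1 + 2 + 7 + 6 = 29 nights.
By Gamma–Poisson conjugacy, the posterior is Gamma(α + Σx, β + Σt) = Gamma(34 + 302, 16 + 29) = Gamma(336, 45).
Posterior mean = α'/β' = 336/45 = 112/15.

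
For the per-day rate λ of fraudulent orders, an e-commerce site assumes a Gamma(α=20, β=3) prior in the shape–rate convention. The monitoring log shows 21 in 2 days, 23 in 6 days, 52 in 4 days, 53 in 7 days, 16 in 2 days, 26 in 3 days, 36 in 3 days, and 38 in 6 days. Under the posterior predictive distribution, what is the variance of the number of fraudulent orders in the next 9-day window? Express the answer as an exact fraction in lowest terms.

Total count: 21 + 23 + 52 + 53 + 16 + 26 + 36 + 38 = 265.
Total exposure: 2 + 6 + 4 + 7 + 2 + 3 + 3 + 6 = 33 days.
Conjugate update: add total count to the shape and total exposure to the rate, giving Gamma(285, 36).
The posterior predictive for a window of length T is Negative Binomial with variance T·α'·(β'+T)/β'² = 9·285·45/1296 = 1425/16.

1425/16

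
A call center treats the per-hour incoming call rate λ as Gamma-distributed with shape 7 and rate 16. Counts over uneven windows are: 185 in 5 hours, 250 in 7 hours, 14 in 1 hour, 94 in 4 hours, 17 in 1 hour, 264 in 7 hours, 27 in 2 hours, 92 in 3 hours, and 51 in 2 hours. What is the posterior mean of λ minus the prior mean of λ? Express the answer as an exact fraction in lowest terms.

245/12

Total count: 185 + 250 + 14 + 94 + 17 + 264 + 27 + 92 + 51 = 994.
Total exposure: 5 + 7 + 1 + 4 + 1 + 7 + 2 + 3 + 2 = 32 hours.
The Gamma prior is conjugate for the Poisson rate, so λ | data ~ Gamma(7+994, 16+32) = Gamma(1001, 48).
Posterior mean = 1001/48 = 1001/48; prior mean = 7/16 = 7/16. Difference = 1001/48 − 7/16 = 245/12.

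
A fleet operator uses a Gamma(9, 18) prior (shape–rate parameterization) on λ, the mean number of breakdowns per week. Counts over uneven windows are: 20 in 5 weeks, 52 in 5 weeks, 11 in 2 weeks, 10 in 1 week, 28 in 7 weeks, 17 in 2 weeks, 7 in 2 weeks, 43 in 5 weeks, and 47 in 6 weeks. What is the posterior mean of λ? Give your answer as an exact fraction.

Total count: 20 + 52 + 11 + 10 + 28 + 17 + 7 + 43 + 47 = 235.
Total exposure: 5 + 5 + 2 + 1 + 7 + 2 + 2 + 5 + 6 = 35 weeks.
Posterior: α' = 9 + 235 = 244, β' = 18 + 35 = 53.
Posterior mean = α'/β' = 244/53.

244/53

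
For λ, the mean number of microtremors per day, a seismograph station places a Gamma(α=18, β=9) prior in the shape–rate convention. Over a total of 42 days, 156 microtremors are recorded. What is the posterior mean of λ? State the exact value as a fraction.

58/17

Total count 156 over total exposure 42 days.
Gamma(α, β) with Poisson data over total exposure Σt gives posterior Gamma(α+Σx, β+Σt) = Gamma(174, 51).
Posterior mean = α'/β' = 174/51 = 58/17.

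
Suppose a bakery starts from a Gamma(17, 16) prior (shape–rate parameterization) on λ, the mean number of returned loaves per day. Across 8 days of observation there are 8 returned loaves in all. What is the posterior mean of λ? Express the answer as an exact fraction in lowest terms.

25/24

Total count 8 over total exposure 8 days.
Gamma(α, β) with Poisson data over total exposure Σt gives posterior Gamma(α+Σx, β+Σt) = Gamma(25, 24).
Posterior mean = α'/β' = 25/24.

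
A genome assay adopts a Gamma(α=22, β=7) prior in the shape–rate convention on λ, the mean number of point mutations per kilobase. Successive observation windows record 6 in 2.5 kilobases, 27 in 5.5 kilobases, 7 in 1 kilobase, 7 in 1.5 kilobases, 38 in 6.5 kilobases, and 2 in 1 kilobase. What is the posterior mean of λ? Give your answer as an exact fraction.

109/25

Total count: 6 + 27 + 7 + 7 + 38 + 2 = 87.
Total exposure: 2.5 + 5.5 + 1 + 1.5 + 6.5 + 1 = 18 kilobases.
The Gamma prior is conjugate for the Poisson rate, so λ | data ~ Gamma(22+87, 7+18) = Gamma(109, 25).
Posterior mean = α'/β' = 109/25.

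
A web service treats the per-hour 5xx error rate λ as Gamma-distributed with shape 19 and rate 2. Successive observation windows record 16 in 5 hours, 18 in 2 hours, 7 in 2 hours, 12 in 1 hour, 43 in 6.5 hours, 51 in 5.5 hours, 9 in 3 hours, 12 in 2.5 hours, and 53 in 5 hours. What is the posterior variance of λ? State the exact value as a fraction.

320/1587

Total count: 16 + 18 + 7 + 12 + 43 + 51 + 9 + 12 + 53 = 221.
Total exposure: 5 + 2 + 2 + 1 + 6.5 + 5.5 + 3 + 2.5 + 5 = 32.5 hours.
Conjugate update: add total count to the shape and total exposure to the rate, giving Gamma(240, 69/2).
Posterior variance = α'/β'² = 240/(4761/4) = 320/1587.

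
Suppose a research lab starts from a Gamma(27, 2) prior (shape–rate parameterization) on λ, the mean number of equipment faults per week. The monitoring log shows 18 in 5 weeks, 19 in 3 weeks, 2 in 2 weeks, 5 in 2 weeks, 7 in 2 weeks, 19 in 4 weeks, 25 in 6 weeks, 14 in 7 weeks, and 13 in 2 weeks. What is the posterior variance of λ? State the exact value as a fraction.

149/1225

Total count: 18 + 19 + 2 + 5 + 7 + 19 + 25 + 14 + 13 = 122.
Total exposure: 5 + 3 + 2 + 2 + 2 + 4 + 6 + 7 + 2 = 33 weeks.
By Gamma–Poisson conjugacy, the posterior is Gamma(α + Σx, β + Σt) = Gamma(27 + 122, 2 + 33) = Gamma(149, 35).
Posterior variance = α'/β'² = 149/1225.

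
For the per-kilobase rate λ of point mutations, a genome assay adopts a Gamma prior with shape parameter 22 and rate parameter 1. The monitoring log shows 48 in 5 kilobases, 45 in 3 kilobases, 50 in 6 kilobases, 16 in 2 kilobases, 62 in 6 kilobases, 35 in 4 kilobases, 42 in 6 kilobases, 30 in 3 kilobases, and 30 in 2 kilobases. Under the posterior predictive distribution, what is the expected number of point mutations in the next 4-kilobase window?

40

Total count: 48 + 45 + 50 + 16 + 62 + 35 + 42 + 30 + 30 = 358.
Total exposure: 5 + 3 + 6 + 2 + 6 + 4 + 6 + 3 + 2 = 37 kilobases.
Gamma(α, β) with Poisson data over total exposure Σt gives posterior Gamma(α+Σx, β+Σt) = Gamma(380, 38).
Predictive mean over a 4-kilobase window = T·E[λ|data] = 4·380/38 = 40.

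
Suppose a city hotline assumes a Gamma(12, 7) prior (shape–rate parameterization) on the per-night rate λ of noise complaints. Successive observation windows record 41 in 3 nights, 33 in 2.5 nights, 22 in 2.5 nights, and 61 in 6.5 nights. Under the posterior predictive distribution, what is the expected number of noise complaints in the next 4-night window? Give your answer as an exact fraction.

Total count: 41 + 33 + 22 + 61 = 157.
Total exposure: 3 + 2.5 + 2.5 + 6.5 = 14.5 nights.
Posterior: α' = 12 + 157 = 169, β' = 7 + 14.5 = 43/2.
Predictive mean over a 4-night window = T·E[λ|data] = 4·169/(43/2) = 1352/43.

1352/43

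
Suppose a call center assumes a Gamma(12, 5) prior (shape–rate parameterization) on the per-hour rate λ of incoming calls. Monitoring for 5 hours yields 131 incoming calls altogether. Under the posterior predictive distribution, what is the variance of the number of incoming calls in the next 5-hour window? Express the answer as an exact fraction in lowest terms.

Total count 131 over total exposure 5 hours.
Conjugate update: add total count to the shape and total exposure to the rate, giving Gamma(143, 10).
The posterior predictive for a window of length T is Negative Binomial with variance T·α'·(β'+T)/β'² = 5·143·15/100 = 429/4.

429/4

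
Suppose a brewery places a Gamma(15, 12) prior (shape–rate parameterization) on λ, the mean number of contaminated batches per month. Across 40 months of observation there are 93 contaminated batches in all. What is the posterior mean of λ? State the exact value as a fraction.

27/13

Total count 93 over total exposure 40 months.
Gamma(α, β) with Poisson data over total exposure Σt gives posterior Gamma(α+Σx, β+Σt) = Gamma(108, 52).
Posterior mean = α'/β' = 108/52 = 27/13.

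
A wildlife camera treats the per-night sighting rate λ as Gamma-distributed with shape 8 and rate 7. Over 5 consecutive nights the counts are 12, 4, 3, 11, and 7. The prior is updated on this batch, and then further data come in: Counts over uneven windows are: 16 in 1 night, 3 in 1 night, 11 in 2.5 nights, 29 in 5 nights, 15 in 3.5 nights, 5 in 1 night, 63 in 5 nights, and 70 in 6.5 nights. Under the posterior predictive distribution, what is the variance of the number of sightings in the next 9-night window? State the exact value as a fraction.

Total count: 12 + 4 + 3 + 11 + 7 = 37.
Total exposure: 5 nights.
After the first batch: Gamma(8 + 37, 7 + 5) = Gamma(45, 12).
Total count: 16 + 3 + 11 + 29 + 15 + 5 + 63 + 70 = 212.
Total exposure: 1 + 1 + 2.5 + 5 + 3.5 + 1 + 5 + 6.5 = 25.5 nights.
After the second batch: Gamma(45 + 212, 12 + 25.5) = Gamma(257, 75/2).
The posterior predictive for a window of length T is Negative Binomial with variance T·α'·(β'+T)/β'² = 9·257·(93/2)/(5625/4) = 47802/625.

47802/625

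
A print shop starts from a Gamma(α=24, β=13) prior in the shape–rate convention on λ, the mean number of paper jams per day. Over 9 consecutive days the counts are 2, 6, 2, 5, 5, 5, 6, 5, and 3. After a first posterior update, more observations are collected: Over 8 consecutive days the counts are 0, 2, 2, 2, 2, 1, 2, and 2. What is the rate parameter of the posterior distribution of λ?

30

Total count: 2 + 6 + 2 + 5 + 5 + 5 + 6 + 5 + 3 = 39.
Total exposure: 9 days.
After the first batch: Gamma(24 + 39, 13 + 9) = Gamma(63, 22).
Total count: 0 + 2 + 2 + 2 + 2 + 1 + 2 + 2 = 13.
Total exposure: 8 days.
After the second batch: Gamma(63 + 13, 22 + 8) = Gamma(76, 30).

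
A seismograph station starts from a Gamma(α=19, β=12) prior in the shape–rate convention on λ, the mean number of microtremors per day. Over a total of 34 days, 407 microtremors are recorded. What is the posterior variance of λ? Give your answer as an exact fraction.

Total count 407 over total exposure 34 days.
Conjugate update: add total count to the shape and total exposure to the rate, giving Gamma(426, 46).
Posterior variance = α'/β'² = 426/2116 = 213/1058.

213/1058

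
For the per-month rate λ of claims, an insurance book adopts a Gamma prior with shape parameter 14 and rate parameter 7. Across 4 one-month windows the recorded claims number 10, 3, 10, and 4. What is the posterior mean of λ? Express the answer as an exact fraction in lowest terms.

Total count: 10 + 3 + 10 + 4 = 27.
Total exposure: 4 months.
The Gamma prior is conjugate for the Poisson rate, so λ | data ~ Gamma(14+27, 7+4) = Gamma(41, 11).
Posterior mean = α'/β' = 41/11.

41/11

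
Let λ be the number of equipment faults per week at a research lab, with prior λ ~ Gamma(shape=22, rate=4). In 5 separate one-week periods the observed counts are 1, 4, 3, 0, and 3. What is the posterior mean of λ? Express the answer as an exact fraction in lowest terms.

11/3

Total count: 1 + 4 + 3 + 0 + 3 = 11.
Total exposure: 5 weeks.
By Gamma–Poisson conjugacy, the posterior is Gamma(α + Σx, β + Σt) = Gamma(22 + 11, 4 + 5) = Gamma(33, 9).
Posterior mean = α'/β' = 33/9 = 11/3.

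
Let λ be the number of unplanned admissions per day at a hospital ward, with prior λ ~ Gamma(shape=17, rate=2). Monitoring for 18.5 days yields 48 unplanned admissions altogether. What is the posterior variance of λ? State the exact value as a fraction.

Total count 48 over total exposure 18.5 days.
Posterior: α' = 17 + 48 = 65, β' = 2 + 18.5 = 41/2.
Posterior variance = α'/β'² = 65/(1681/4) = 260/1681.

260/1681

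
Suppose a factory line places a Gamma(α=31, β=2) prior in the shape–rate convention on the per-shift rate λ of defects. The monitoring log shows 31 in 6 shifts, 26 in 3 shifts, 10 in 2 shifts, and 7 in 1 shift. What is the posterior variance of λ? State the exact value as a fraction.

15/28

Total count: 31 + 26 + 10 + 7 = 74.
Total exposure: 6 + 3 + 2 + 1 = 12 shifts.
Gamma(α, β) with Poisson data over total exposure Σt gives posterior Gamma(α+Σx, β+Σt) = Gamma(105, 14).
Posterior variance = α'/β'² = 105/196 = 15/28.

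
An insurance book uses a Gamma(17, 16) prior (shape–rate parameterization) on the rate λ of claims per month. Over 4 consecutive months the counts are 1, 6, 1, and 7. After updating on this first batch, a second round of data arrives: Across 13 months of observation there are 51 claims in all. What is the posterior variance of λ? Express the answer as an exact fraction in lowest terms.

83/1089

Total count: 1 + 6 + 1 + 7 = 15.
Total exposure: 4 months.
After the first batch: Gamma(17 + 15, 16 + 4) = Gamma(32, 20).
Total count 51 over total exposure 13 months.
After the second batch: Gamma(32 + 51, 20 + 13) = Gamma(83, 33).
Posterior variance = α'/β'² = 83/1089.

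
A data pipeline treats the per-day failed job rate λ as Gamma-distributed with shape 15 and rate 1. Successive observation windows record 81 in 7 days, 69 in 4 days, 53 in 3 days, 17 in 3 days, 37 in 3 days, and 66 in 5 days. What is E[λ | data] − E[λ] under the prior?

-2

Total count: 81 + 69 + 53 + 17 + 37 + 66 = 323.
Total exposure: 7 + 4 + 3 + 3 + 3 + 5 = 25 days.
The Gamma prior is conjugate for the Poisson rate, so λ | data ~ Gamma(15+323, 1+25) = Gamma(338, 26).
Posterior mean = 338/26 = 13; prior mean = 15/1 = 15. Difference = 13 − 15 = -2.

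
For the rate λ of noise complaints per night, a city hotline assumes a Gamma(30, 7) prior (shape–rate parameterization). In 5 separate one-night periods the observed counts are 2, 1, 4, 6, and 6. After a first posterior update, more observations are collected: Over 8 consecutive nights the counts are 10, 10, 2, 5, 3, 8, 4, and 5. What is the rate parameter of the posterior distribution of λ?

Total count: 2 + 1 + 4 + 6 + 6 = 19.
Total exposure: 5 nights.
After the first batch: Gamma(30 + 19, 7 + 5) = Gamma(49, 12).
Total count: 10 + 10 + 2 + 5 + 3 + 8 + 4 + 5 = 47.
Total exposure: 8 nights.
After the second batch: Gamma(49 + 47, 12 + 8) = Gamma(96, 20).

20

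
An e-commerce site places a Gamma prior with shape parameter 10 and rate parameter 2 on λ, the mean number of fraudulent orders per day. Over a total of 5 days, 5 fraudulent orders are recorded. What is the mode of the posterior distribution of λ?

Total count 5 over total exposure 5 days.
Posterior: α' = 10 + 5 = 15, β' = 2 + 5 = 7.
Posterior mode = (α'−1)/β' = 14/7 = 2.

2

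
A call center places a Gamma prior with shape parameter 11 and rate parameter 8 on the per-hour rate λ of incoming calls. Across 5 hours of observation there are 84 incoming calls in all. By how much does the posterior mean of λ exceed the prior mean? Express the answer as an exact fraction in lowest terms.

617/104

Total count 84 over total exposure 5 hours.
Posterior: α' = 11 + 84 = 95, β' = 8 + 5 = 13.
Posterior mean = 95/13 = 95/13; prior mean = 11/8 = 11/8. Difference = 95/13 − 11/8 = 617/104.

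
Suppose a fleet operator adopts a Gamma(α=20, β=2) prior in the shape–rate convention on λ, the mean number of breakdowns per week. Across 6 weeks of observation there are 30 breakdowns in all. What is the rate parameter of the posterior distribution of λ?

8

Total count 30 over total exposure 6 weeks.
Posterior: α' = 20 + 30 = 50, β' = 2 + 6 = 8.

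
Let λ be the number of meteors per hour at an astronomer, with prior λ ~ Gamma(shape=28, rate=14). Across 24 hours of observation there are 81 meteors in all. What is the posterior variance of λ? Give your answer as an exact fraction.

Total count 81 over total exposure 24 hours.
Conjugate update: add total count to the shape and total exposure to the rate, giving Gamma(109, 38).
Posterior variance = α'/β'² = 109/1444.

109/1444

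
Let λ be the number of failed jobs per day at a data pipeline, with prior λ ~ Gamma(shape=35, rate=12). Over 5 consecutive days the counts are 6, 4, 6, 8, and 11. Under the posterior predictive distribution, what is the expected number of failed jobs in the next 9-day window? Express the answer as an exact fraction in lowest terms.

630/17

Total count: 6 + 4 + 6 + 8 + 11 = 35.
Total exposure: 5 days.
The Gamma prior is conjugate for the Poisson rate, so λ | data ~ Gamma(35+35, 12+5) = Gamma(70, 17).
Predictive mean over a 9-day window = T·E[λ|data] = 9·70/17 = 630/17.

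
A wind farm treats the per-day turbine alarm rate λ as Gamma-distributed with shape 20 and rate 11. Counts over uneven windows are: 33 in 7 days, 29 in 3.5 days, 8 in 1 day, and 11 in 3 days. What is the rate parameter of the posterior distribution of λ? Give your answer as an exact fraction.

51/2

Total count: 33 + 29 + 8 + 11 = 81.
Total exposure: 7 + 3.5 + 1 + 3 = 14.5 days.
Conjugate update: add total count to the shape and total exposure to the rate, giving Gamma(101, 51/2).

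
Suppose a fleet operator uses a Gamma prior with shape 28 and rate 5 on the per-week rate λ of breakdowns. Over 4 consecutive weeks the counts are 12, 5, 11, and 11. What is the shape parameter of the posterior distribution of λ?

67

Total count: 12 + 5 + 11 + 11 = 39.
Total exposure: 4 weeks.
The Gamma prior is conjugate for the Poisson rate, so λ | data ~ Gamma(28+39, 5+4) = Gamma(67, 9).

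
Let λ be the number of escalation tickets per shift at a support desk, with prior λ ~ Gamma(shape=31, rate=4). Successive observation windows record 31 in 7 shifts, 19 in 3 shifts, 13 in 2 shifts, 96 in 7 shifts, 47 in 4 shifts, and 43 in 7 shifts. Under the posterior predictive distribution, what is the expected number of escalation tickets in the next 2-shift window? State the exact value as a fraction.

Total count: 31 + 19 + 13 + 96 + 47 + 43 = 249.
Total exposure: 7 + 3 + 2 + 7 + 4 + 7 = 30 shifts.
Posterior: α' = 31 + 249 = 280, β' = 4 + 30 = 34.
Predictive mean over a 2-shift window = T·E[λ|data] = 2·280/34 = 280/17.

280/17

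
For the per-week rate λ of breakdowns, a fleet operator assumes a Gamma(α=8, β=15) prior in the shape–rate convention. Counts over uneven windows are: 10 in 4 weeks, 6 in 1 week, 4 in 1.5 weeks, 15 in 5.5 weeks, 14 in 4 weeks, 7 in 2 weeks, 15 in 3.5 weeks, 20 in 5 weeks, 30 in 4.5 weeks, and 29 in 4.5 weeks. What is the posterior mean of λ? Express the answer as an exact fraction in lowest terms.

316/101

Total count: 10 + 6 + 4 + 15 + 14 + 7 + 15 + 20 + 30 + 29 = 150.
Total exposure: 4 + 1 + 1.5 + 5.5 + 4 + 2 + 3.5 + 5 + 4.5 + 4.5 = 35.5 weeks.
By Gamma–Poisson conjugacy, the posterior is Gamma(α + Σx, β + Σt) = Gamma(8 + 150, 15 + 35.5) = Gamma(158, 101/2).
Posterior mean = α'/β' = 158/(101/2) = 316/101.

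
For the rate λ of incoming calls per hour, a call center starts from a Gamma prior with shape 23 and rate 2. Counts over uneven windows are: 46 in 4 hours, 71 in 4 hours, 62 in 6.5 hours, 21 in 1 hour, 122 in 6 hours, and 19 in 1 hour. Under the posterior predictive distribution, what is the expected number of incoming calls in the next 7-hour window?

104

Total count: 46 + 71 + 62 + 21 + 122 + 19 = 341.
Total exposure: 4 + 4 + 6.5 + 1 + 6 + 1 = 22.5 hours.
By Gamma–Poisson conjugacy, the posterior is Gamma(α + Σx, β + Σt) = Gamma(23 + 341, 2 + 22.5) = Gamma(364, 49/2).
Predictive mean over a 7-hour window = T·E[λ|data] = 7·364/(49/2) = 104.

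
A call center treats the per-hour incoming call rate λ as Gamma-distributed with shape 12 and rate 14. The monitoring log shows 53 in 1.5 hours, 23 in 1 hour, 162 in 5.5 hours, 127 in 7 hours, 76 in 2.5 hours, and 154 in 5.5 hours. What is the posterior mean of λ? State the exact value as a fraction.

607/37

Total count: 53 + 23 + 162 + 127 + 76 + 154 = 595.
Total exposure: 1.5 + 1 + 5.5 + 7 + 2.5 + 5.5 = 23 hours.
Gamma(α, β) with Poisson data over total exposure Σt gives posterior Gamma(α+Σx, β+Σt) = Gamma(607, 37).
Posterior mean = α'/β' = 607/37.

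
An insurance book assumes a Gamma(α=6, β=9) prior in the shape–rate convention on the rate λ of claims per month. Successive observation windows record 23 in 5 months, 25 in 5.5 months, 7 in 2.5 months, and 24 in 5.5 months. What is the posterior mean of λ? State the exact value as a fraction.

Total count: 23 + 25 + 7 + 24 = 79.
Total exposure: 5 + 5.5 + 2.5 + 5.5 = 18.5 months.
Posterior: α' = 6 + 79 = 85, β' = 9 + 18.5 = 55/2.
Posterior mean = α'/β' = 85/(55/2) = 34/11.

34/11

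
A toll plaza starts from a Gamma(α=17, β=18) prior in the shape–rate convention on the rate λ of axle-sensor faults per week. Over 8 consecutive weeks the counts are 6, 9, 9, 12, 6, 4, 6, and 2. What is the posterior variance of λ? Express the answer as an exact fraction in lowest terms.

Total count: 6 + 9 + 9 + 12 + 6 + 4 + 6 + 2 = 54.
Total exposure: 8 weeks.
Posterior: α' = 17 + 54 = 71, β' = 18 + 8 = 26.
Posterior variance = α'/β'² = 71/676.

71/676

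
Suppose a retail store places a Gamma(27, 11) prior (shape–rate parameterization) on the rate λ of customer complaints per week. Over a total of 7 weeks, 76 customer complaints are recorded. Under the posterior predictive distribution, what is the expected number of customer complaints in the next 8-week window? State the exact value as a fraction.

Total count 76 over total exposure 7 weeks.
The Gamma prior is conjugate for the Poisson rate, so λ | data ~ Gamma(27+76, 11+7) = Gamma(103, 18).
Predictive mean over an 8-week window = T·E[λ|data] = 8·103/18 = 412/9.

412/9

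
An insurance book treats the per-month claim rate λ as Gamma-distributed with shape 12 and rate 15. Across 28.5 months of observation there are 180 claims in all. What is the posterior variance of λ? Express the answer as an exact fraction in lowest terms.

Total count 180 over total exposure 28.5 months.
Gamma(α, β) with Poisson data over total exposure Σt gives posterior Gamma(α+Σx, β+Σt) = Gamma(192, 87/2).
Posterior variance = α'/β'² = 192/(7569/4) = 256/2523.

256/2523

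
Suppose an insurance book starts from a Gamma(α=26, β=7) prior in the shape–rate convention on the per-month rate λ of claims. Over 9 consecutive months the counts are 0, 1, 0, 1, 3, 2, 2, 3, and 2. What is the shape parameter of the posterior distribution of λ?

40

Total count: 0 + 1 + 0 + 1 + 3 + 2 + 2 + 3 + 2 = 14.
Total exposure: 9 months.
Posterior: α' = 26 + 14 = 40, β' = 7 + 9 = 16.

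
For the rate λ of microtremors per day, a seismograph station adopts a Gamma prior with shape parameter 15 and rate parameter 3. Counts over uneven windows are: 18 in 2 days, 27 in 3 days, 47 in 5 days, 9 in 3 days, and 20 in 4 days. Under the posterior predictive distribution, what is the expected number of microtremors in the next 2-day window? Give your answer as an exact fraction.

Total count: 18 + 27 + 47 + 9 + 20 = 121.
Total exposure: 2 + 3 + 5 + 3 + 4 = 17 days.
By Gamma–Poisson conjugacy, the posterior is Gamma(α + Σx, β + Σt) = Gamma(15 + 121, 3 + 17) = Gamma(136, 20).
Predictive mean over a 2-day window = T·E[λ|data] = 2·136/20 = 68/5.

68/5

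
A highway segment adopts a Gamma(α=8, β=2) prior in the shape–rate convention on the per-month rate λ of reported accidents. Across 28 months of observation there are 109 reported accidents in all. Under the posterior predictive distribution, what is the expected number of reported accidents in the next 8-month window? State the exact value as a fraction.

Total count 109 over total exposure 28 months.
Conjugate update: add total count to the shape and total exposure to the rate, giving Gamma(117, 30).
Predictive mean over an 8-month window = T·E[λ|data] = 8·117/30 = 156/5.

156/5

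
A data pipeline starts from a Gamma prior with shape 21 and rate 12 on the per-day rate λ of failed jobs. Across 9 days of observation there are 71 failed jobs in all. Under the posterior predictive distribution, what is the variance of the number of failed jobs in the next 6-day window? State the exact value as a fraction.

1656/49

Total count 71 over total exposure 9 days.
Posterior: α' = 21 + 71 = 92, β' = 12 + 9 = 21.
The posterior predictive for a window of length T is Negative Binomial with variance T·α'·(β'+T)/β'² = 6·92·27/441 = 1656/49.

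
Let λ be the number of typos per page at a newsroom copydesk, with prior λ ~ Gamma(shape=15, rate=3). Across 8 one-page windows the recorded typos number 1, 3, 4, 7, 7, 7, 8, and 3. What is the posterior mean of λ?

5

Total count: 1 + 3 + 4 + 7 + 7 + 7 + 8 + 3 = 40.
Total exposure: 8 pages.
The Gamma prior is conjugate for the Poisson rate, so λ | data ~ Gamma(15+40, 3+8) = Gamma(55, 11).
Posterior mean = α'/β' = 55/11 = 5.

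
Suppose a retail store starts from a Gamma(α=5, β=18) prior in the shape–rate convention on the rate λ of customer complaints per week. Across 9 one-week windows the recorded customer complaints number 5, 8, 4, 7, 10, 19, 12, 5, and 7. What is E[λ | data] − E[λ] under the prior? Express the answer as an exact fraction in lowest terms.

Total count: 5 + 8 + 4 + 7 + 10 + 19 + 12 + 5 + 7 = 77.
Total exposure: 9 weeks.
Posterior: α' = 5 + 77 = 82, β' = 18 + 9 = 27.
Posterior mean = 82/27 = 82/27; prior mean = 5/18 = 5/18. Difference = 82/27 − 5/18 = 149/54.

149/54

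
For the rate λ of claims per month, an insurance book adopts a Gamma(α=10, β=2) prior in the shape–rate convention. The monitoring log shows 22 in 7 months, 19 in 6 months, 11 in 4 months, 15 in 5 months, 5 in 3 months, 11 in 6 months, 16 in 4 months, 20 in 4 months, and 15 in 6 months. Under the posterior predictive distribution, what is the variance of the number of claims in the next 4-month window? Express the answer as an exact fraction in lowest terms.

Total count: 22 + 19 + 11 + 15 + 5 + 11 + 16 + 20 + 15 = 134.
Total exposure: 7 + 6 + 4 + 5 + 3 + 6 + 4 + 4 + 6 = 45 months.
Posterior: α' = 10 + 134 = 144, β' = 2 + 45 = 47.
The posterior predictive for a window of length T is Negative Binomial with variance T·α'·(β'+T)/β'² = 4·144·51/2209 = 29376/2209.

29376/2209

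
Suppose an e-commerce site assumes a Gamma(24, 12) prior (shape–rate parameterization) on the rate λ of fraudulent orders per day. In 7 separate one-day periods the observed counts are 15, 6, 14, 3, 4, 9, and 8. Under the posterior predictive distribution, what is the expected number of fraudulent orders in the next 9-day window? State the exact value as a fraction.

Total count: 15 + 6 + 14 + 3 + 4 + 9 + 8 = 59.
Total exposure: 7 days.
The Gamma prior is conjugate for the Poisson rate, so λ | data ~ Gamma(24+59, 12+7) = Gamma(83, 19).
Predictive mean over a 9-day window = T·E[λ|data] = 9·83/19 = 747/19.

747/19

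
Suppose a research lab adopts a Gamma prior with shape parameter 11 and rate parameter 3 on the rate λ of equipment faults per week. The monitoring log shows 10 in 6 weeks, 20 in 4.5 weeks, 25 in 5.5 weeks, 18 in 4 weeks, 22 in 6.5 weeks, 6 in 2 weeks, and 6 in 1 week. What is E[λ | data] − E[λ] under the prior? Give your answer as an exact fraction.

-7/195

Total count: 10 + 20 + 25 + 18 + 22 + 6 + 6 = 107.
Total exposure: 6 + 4.5 + 5.5 + 4 + 6.5 + 2 + 1 = 29.5 weeks.
Posterior: α' = 11 + 107 = 118, β' = 3 + 29.5 = 65/2.
Posterior mean = 118/(65/2) = 236/65; prior mean = 11/3 = 11/3. Difference = 236/65 − 11/3 = -7/195.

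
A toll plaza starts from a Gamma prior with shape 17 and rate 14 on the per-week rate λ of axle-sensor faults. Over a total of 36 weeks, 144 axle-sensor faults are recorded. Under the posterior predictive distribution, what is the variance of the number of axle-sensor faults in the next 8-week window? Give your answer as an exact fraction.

Total count 144 over total exposure 36 weeks.
Conjugate update: add total count to the shape and total exposure to the rate, giving Gamma(161, 50).
The posterior predictive for a window of length T is Negative Binomial with variance T·α'·(β'+T)/β'² = 8·161·58/2500 = 18676/625.

18676/625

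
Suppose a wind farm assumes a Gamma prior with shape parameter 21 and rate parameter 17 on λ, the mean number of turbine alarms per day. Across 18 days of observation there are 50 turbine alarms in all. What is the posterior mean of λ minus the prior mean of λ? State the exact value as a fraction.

Total count 50 over total exposure 18 days.
Conjugate update: add total count to the shape and total exposure to the rate, giving Gamma(71, 35).
Posterior mean = 71/35 = 71/35; prior mean = 21/17 = 21/17. Difference = 71/35 − 21/17 = 472/595.

472/595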